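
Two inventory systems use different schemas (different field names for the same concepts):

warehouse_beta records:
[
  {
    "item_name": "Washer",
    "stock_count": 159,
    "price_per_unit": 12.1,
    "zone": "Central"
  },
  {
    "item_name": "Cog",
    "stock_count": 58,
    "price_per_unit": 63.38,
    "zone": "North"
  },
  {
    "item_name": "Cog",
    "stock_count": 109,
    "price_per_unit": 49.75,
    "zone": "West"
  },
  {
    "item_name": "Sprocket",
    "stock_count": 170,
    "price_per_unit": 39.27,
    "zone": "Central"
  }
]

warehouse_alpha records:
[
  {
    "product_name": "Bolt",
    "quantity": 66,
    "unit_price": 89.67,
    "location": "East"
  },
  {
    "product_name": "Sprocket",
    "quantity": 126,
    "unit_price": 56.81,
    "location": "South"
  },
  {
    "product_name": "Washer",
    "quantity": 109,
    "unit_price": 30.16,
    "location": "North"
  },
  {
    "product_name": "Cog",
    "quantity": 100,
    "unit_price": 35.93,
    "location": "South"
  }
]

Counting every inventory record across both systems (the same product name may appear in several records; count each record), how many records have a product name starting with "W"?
2

Schema mapping: "item_name" (warehouse_beta) = "product_name" (warehouse_alpha) = product name

Records with product name starting with "W" in warehouse_beta: 1
Records with product name starting with "W" in warehouse_alpha: 1

Total: 1 + 1 = 2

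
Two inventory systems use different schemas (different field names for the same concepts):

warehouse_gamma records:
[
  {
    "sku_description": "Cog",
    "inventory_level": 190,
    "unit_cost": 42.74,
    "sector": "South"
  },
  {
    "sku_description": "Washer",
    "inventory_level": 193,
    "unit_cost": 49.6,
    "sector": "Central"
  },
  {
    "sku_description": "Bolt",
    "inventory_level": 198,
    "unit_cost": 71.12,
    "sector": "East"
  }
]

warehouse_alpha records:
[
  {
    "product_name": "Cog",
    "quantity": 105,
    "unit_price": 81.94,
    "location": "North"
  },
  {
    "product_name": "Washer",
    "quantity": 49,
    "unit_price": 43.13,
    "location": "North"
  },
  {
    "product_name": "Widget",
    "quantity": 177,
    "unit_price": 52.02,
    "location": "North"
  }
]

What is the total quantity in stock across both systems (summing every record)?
912

To reconcile these schemas, identify the field holding the quantity in stock in each system:
1. In warehouse_gamma it is "inventory_level"
2. In warehouse_alpha it is "quantity"

From warehouse_gamma: 190 + 193 + 198 = 581
From warehouse_alpha: 105 + 49 + 177 = 331

Total: 581 + 331 = 912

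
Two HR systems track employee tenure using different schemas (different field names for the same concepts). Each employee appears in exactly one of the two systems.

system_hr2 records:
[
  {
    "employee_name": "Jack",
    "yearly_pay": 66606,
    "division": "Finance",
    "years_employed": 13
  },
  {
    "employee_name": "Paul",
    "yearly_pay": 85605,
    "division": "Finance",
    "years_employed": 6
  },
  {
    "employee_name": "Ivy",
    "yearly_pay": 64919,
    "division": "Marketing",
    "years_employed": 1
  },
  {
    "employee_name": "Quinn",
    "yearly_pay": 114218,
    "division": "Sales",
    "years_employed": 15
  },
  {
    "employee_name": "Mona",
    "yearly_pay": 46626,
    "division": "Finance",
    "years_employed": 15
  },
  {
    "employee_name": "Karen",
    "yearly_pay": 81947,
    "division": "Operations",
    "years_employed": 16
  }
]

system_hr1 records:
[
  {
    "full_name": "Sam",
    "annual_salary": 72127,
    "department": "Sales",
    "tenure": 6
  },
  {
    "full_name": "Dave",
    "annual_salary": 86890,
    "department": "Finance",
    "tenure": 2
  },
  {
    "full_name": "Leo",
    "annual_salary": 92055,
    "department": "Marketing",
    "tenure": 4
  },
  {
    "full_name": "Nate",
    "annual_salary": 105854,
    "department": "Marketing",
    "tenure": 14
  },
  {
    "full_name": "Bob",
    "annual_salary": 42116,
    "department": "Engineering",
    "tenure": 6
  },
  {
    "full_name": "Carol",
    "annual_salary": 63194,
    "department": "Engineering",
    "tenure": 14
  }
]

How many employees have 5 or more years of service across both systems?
9

Reconcile schemas: "years_employed" (system_hr2) = "tenure" (system_hr1) = years of service

From system_hr2: 5 employees with >= 5 years
From system_hr1: 4 employees with >= 5 years

Total: 5 + 4 = 9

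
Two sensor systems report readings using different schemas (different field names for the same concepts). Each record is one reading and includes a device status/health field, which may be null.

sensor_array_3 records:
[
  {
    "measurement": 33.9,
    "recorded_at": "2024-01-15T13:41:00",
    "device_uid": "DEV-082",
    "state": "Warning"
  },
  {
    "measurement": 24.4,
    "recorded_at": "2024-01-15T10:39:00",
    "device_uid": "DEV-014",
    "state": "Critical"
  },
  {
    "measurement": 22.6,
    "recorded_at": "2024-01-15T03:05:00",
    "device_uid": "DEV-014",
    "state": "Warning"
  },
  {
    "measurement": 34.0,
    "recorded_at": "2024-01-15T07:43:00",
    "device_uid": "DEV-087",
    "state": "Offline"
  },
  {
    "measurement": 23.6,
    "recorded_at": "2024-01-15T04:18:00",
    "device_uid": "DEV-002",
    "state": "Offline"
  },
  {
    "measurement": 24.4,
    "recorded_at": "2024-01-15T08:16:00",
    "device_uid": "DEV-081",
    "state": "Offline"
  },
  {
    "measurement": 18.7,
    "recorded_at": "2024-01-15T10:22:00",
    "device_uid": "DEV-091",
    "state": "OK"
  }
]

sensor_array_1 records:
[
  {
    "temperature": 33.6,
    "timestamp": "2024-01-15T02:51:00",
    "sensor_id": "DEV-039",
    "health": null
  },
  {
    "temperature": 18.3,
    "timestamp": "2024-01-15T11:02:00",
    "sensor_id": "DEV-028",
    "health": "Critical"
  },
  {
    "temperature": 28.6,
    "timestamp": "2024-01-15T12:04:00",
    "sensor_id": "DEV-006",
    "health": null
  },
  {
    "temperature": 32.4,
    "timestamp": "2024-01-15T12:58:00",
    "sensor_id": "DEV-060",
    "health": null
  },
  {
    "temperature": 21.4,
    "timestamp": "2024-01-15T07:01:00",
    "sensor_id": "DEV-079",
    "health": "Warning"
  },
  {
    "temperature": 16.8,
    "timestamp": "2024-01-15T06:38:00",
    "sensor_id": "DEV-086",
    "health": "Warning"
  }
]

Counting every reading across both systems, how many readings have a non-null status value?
10

Schema mapping: "state" (sensor_array_3) = "health" (sensor_array_1) = status

Non-null in sensor_array_3: 7
Non-null in sensor_array_1: 3

Total non-null: 7 + 3 = 10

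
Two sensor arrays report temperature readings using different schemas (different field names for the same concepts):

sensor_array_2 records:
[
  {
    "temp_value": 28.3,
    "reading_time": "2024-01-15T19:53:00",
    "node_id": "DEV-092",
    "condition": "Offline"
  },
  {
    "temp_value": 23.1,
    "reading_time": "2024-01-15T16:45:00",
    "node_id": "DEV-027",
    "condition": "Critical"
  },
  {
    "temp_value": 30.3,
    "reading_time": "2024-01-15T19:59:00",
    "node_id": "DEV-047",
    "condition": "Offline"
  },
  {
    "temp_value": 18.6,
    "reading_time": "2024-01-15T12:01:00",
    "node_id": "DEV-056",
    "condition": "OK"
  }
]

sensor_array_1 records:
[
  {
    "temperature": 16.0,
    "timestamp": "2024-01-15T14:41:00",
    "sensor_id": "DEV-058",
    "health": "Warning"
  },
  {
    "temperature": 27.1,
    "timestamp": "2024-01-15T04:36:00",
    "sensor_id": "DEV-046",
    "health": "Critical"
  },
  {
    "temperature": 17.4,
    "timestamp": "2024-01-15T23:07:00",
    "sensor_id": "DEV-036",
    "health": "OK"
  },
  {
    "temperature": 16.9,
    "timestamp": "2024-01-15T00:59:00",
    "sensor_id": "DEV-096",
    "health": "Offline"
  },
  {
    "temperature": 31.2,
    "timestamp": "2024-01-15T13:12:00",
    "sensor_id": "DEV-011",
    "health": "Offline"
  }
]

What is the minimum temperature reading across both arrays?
16.0

Schema mapping: "temp_value" (sensor_array_2) = "temperature" (sensor_array_1) = temperature reading

Minimum in sensor_array_2: 18.6
Minimum in sensor_array_1: 16.0

Overall minimum: min(18.6, 16.0) = 16.0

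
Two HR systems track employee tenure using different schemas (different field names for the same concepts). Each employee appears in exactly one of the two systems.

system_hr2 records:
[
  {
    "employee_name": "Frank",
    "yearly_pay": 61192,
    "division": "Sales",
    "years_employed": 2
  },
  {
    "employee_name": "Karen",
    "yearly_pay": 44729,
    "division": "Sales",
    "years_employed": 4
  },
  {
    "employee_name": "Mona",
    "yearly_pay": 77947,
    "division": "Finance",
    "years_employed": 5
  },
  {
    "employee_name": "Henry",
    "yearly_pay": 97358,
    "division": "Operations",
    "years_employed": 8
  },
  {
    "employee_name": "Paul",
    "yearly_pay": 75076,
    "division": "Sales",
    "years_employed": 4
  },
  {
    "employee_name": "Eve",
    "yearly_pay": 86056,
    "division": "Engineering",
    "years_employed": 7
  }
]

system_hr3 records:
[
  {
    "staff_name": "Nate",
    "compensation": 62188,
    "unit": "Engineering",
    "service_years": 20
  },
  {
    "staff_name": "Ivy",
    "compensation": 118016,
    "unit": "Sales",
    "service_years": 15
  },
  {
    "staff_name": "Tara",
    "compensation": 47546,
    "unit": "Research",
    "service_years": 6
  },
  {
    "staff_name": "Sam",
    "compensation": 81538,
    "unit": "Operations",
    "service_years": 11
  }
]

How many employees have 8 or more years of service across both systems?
4

Reconcile schemas: "years_employed" (system_hr2) = "service_years" (system_hr3) = years of service

From system_hr2: 1 employees with >= 8 years
From system_hr3: 3 employees with >= 8 years

Total: 1 + 3 = 4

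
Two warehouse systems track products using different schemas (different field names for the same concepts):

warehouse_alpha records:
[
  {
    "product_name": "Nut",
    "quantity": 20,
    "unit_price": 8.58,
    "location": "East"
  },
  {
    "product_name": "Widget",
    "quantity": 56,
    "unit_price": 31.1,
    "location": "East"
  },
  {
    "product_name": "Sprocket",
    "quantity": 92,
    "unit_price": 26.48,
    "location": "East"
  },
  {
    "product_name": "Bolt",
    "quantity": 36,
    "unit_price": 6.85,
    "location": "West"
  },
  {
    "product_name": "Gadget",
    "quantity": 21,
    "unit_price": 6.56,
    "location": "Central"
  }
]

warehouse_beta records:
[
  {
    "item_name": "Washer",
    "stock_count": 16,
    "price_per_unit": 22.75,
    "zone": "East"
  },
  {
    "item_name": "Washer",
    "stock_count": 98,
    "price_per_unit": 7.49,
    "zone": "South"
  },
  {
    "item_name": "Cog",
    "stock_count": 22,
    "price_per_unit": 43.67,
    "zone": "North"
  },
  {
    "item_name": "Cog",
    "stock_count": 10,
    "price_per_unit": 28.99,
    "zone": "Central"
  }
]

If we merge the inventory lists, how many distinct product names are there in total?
7

Schema mapping: "product_name" (warehouse_alpha) = "item_name" (warehouse_beta) = product name

Products in warehouse_alpha: ['Bolt', 'Gadget', 'Nut', 'Sprocket', 'Widget']
Products in warehouse_beta: ['Cog', 'Washer']

Union (unique products): ['Bolt', 'Cog', 'Gadget', 'Nut', 'Sprocket', 'Washer', 'Widget']
Count: 7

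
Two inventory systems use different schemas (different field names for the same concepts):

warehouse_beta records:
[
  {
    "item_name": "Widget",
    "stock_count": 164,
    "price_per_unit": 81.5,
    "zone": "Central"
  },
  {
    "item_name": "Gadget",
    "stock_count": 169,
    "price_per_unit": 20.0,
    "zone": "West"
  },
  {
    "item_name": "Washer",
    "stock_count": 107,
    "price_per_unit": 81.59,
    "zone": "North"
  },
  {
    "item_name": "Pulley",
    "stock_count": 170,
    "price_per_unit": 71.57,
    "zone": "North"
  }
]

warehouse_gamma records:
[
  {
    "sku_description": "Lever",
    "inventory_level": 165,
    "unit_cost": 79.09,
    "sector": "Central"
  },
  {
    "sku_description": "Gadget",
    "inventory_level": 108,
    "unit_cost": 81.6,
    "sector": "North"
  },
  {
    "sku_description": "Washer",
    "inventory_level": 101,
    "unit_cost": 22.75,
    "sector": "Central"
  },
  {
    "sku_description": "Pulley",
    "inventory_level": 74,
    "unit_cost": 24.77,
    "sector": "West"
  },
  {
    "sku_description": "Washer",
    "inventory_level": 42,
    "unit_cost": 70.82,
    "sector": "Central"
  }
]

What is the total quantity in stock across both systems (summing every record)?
1100

To reconcile these schemas, identify the field holding the quantity in stock in each system:
1. In warehouse_beta it is "stock_count"
2. In warehouse_gamma it is "inventory_level"

From warehouse_beta: 164 + 169 + 107 + 170 = 610
From warehouse_gamma: 165 + 108 + 101 + 74 + 42 = 490

Total: 610 + 490 = 1100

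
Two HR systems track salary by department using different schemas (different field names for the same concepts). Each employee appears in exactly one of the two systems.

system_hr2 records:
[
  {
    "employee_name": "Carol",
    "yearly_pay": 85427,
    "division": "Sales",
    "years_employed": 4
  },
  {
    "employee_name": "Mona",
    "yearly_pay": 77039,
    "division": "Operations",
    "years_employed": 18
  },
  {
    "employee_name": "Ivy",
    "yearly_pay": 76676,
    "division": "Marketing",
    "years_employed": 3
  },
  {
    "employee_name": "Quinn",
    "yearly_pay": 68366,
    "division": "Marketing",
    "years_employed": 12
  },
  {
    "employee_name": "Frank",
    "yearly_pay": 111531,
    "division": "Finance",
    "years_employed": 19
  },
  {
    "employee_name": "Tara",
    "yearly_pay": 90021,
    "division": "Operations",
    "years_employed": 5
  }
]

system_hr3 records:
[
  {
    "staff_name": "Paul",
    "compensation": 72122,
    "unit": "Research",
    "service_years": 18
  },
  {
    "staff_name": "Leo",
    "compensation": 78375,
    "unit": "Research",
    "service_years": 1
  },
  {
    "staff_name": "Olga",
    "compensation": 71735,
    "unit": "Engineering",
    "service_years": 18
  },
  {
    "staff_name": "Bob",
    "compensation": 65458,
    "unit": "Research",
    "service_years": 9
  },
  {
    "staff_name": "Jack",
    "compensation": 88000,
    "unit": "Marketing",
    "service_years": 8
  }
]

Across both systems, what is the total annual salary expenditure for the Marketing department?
233042

Schema mappings:
- "division" (system_hr2) = "unit" (system_hr3) = department
- "yearly_pay" (system_hr2) = "compensation" (system_hr3) = salary

Marketing salaries from system_hr2: 145042
Marketing salaries from system_hr3: 88000

Total: 145042 + 88000 = 233042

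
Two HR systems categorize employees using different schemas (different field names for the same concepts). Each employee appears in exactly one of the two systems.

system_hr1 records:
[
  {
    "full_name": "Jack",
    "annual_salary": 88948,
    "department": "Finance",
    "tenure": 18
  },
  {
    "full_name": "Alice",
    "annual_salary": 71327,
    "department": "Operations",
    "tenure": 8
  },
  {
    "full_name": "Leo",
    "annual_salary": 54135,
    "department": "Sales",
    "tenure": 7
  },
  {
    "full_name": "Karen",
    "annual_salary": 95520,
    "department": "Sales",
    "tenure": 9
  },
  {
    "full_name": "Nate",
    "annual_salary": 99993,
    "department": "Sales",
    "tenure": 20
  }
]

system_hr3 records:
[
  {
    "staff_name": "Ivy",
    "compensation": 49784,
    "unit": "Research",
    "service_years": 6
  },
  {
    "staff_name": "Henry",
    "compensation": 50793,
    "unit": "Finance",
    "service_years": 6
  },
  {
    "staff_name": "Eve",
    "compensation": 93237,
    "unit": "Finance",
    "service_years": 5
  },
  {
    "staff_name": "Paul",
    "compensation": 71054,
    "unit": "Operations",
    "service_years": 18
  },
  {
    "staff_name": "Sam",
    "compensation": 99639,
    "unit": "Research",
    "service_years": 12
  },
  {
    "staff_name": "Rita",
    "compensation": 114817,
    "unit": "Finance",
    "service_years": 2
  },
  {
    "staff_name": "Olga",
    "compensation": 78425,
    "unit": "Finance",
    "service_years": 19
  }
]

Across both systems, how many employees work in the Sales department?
3

Schema mapping: "department" (system_hr1) = "unit" (system_hr3) = department

Sales employees in system_hr1: 3
Sales employees in system_hr3: 0

Total in Sales: 3 + 0 = 3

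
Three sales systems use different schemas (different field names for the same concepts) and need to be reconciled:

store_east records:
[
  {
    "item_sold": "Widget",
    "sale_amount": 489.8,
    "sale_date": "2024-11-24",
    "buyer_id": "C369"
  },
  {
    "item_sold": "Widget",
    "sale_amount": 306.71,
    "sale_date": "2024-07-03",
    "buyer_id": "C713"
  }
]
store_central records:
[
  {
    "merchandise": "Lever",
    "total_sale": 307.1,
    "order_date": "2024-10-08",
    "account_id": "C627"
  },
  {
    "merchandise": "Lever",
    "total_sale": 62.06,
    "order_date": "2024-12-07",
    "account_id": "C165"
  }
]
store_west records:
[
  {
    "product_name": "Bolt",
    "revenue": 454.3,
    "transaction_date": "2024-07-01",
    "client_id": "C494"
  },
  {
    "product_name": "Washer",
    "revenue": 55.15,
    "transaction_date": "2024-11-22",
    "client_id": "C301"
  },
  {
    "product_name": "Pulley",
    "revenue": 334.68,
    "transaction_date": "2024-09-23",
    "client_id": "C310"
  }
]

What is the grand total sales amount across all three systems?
2009.8

Schema reconciliation - all amount fields map to sale amount:

store_east (sale_amount): 796.51
store_central (total_sale): 369.16
store_west (revenue): 844.13

Grand total: 2009.8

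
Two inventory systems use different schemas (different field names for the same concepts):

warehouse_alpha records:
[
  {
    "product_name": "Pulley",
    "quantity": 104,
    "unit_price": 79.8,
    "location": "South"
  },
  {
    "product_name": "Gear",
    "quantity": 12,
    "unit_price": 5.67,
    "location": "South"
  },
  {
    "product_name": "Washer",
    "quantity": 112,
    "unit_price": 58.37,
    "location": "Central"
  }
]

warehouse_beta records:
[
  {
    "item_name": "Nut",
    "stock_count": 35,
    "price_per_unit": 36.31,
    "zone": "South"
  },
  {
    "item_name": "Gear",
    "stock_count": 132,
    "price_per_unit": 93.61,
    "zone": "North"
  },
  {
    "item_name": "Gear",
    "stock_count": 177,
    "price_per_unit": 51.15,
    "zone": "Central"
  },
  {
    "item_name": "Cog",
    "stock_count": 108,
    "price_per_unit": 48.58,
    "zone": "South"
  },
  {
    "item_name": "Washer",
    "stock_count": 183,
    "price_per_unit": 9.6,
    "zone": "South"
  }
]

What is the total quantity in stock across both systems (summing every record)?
863

To reconcile these schemas, identify the field holding the quantity in stock in each system:
1. In warehouse_alpha it is "quantity"
2. In warehouse_beta it is "stock_count"

From warehouse_alpha: 104 + 12 + 112 = 228
From warehouse_beta: 35 + 132 + 177 + 108 + 183 = 635

Total: 228 + 635 = 863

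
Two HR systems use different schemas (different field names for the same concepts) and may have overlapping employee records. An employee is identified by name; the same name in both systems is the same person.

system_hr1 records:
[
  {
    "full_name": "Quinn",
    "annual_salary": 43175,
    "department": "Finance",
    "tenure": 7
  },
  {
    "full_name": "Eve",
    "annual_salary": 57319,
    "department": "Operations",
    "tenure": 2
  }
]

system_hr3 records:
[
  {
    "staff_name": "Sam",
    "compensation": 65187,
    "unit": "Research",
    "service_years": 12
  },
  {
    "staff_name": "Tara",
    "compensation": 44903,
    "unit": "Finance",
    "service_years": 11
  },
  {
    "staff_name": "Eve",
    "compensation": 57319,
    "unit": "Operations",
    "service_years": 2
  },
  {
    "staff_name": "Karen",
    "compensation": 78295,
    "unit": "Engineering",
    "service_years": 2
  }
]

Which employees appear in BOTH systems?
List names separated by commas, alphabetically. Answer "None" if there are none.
Eve

Schema mapping: "full_name" (system_hr1) = "staff_name" (system_hr3) = employee name

Names in system_hr1: ['Eve', 'Quinn']
Names in system_hr3: ['Eve', 'Karen', 'Sam', 'Tara']

Intersection: ['Eve']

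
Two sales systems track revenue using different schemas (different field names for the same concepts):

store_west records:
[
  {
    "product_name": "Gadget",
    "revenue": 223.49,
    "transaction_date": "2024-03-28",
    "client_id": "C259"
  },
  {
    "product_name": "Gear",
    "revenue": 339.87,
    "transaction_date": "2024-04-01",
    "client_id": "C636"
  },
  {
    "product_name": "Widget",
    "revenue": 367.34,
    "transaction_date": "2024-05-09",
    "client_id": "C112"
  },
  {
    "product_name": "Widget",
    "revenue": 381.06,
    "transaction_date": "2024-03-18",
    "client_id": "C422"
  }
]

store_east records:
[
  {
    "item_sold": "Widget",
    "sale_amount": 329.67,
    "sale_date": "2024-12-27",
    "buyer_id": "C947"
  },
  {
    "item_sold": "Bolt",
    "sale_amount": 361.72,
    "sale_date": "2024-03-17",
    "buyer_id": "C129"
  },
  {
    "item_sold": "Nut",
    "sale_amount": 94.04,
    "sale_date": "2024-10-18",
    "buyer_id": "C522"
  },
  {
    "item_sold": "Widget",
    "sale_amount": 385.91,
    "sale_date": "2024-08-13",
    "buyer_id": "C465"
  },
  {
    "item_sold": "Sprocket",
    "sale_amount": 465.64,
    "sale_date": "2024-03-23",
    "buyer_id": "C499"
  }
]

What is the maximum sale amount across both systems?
465.64

Reconcile: "revenue" (store_west) = "sale_amount" (store_east) = sale amount

Maximum in store_west: 381.06
Maximum in store_east: 465.64

Overall maximum: max(381.06, 465.64) = 465.64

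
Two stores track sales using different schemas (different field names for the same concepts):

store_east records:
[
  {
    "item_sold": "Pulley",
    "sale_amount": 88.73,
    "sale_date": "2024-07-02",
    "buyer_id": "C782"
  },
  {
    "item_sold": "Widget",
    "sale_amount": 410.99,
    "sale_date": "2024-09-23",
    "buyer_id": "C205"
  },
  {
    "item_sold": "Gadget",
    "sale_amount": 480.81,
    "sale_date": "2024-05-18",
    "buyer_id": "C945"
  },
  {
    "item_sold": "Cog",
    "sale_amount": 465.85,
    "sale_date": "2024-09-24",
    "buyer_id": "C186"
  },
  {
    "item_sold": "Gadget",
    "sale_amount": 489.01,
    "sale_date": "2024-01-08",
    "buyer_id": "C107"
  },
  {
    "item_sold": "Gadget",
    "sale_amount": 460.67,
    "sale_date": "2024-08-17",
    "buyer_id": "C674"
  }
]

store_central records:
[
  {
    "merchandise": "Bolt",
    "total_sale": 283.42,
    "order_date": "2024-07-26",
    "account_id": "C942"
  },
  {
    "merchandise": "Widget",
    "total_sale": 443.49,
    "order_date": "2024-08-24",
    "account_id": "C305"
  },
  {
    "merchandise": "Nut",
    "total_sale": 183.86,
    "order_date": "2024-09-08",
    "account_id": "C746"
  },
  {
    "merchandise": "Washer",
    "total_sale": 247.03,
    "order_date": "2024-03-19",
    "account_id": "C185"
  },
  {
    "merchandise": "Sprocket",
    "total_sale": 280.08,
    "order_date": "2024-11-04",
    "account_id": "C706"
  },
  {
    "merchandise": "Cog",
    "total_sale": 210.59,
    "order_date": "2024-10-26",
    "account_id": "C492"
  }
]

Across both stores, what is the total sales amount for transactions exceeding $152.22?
3955.8

Schema mapping: "sale_amount" (store_east) = "total_sale" (store_central) = sale amount

Sum of sales > $152.22 in store_east: 2307.33
Sum of sales > $152.22 in store_central: 1648.47

Total: 2307.33 + 1648.47 = 3955.8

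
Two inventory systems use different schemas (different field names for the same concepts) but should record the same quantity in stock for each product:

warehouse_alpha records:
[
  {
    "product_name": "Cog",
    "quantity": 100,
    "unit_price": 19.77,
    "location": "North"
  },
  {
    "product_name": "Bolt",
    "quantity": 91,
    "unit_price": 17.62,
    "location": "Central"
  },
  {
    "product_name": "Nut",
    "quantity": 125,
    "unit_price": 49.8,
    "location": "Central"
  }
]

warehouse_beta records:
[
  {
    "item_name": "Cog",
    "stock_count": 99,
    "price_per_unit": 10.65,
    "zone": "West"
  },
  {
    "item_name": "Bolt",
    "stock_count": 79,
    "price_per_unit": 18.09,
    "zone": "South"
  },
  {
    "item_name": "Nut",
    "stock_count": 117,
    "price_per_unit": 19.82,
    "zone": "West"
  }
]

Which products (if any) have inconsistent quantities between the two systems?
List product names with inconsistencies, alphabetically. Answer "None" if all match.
Bolt, Cog, Nut

Schema mappings:
- "product_name" (warehouse_alpha) = "item_name" (warehouse_beta) = product name
- "quantity" (warehouse_alpha) = "stock_count" (warehouse_beta) = quantity

Comparison:
  Cog: 100 vs 99 - MISMATCH
  Bolt: 91 vs 79 - MISMATCH
  Nut: 125 vs 117 - MISMATCH

Products with inconsistencies: Bolt, Cog, Nut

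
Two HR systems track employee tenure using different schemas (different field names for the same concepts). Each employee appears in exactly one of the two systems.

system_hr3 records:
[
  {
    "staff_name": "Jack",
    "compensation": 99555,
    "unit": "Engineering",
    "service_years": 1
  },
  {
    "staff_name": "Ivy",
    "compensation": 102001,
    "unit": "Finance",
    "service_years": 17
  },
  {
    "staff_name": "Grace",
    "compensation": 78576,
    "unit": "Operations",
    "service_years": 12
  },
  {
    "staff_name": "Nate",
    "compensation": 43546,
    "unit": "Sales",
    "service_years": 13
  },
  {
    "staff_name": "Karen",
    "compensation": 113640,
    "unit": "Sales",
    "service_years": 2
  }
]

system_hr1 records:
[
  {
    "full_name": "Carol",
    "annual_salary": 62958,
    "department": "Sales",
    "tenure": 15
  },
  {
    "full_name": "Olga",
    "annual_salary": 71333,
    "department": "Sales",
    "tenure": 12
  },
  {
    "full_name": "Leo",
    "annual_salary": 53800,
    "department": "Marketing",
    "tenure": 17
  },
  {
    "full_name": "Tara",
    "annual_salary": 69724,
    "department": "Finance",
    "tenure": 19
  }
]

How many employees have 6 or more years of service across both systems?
7

Reconcile schemas: "service_years" (system_hr3) = "tenure" (system_hr1) = years of service

From system_hr3: 3 employees with >= 6 years
From system_hr1: 4 employees with >= 6 years

Total: 3 + 4 = 7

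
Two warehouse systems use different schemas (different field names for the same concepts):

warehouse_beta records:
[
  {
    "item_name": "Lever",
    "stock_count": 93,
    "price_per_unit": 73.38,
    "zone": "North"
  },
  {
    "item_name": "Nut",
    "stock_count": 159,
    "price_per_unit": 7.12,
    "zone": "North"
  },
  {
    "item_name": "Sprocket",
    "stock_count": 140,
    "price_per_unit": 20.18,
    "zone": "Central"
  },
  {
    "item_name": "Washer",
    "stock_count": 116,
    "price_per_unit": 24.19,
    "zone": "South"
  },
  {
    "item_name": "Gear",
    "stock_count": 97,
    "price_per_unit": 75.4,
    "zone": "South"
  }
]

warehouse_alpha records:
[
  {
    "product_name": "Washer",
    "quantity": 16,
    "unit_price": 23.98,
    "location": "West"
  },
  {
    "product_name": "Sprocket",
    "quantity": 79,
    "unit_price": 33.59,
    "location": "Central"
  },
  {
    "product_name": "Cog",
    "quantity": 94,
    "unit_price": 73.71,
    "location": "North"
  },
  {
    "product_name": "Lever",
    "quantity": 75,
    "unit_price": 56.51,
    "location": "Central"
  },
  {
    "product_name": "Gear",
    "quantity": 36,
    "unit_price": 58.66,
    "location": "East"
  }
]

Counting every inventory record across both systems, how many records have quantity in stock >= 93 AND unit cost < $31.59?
3

Schema mappings:
- "stock_count" (warehouse_beta) = "quantity" (warehouse_alpha) = quantity
- "price_per_unit" (warehouse_beta) = "unit_price" (warehouse_alpha) = unit cost

Records meeting both conditions in warehouse_beta: 3
Records meeting both conditions in warehouse_alpha: 0

Total: 3 + 0 = 3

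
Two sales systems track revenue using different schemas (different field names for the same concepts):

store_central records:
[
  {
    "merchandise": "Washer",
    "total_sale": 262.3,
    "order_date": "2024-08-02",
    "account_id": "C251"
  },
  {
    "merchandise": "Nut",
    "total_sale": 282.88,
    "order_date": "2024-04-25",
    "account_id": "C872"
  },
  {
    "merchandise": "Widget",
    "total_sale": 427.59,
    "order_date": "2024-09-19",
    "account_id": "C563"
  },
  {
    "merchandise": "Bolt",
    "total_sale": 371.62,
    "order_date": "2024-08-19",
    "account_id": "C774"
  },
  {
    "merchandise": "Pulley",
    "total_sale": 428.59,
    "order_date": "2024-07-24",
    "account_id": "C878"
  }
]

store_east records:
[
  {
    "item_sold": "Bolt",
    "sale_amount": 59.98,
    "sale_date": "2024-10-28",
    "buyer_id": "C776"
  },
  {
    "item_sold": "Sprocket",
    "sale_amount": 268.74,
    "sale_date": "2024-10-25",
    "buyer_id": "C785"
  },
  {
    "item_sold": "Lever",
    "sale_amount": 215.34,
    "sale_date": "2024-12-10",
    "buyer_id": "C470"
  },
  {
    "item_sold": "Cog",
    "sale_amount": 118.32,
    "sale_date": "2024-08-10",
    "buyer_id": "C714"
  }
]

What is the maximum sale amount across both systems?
428.59

Reconcile: "total_sale" (store_central) = "sale_amount" (store_east) = sale amount

Maximum in store_central: 428.59
Maximum in store_east: 268.74

Overall maximum: max(428.59, 268.74) = 428.59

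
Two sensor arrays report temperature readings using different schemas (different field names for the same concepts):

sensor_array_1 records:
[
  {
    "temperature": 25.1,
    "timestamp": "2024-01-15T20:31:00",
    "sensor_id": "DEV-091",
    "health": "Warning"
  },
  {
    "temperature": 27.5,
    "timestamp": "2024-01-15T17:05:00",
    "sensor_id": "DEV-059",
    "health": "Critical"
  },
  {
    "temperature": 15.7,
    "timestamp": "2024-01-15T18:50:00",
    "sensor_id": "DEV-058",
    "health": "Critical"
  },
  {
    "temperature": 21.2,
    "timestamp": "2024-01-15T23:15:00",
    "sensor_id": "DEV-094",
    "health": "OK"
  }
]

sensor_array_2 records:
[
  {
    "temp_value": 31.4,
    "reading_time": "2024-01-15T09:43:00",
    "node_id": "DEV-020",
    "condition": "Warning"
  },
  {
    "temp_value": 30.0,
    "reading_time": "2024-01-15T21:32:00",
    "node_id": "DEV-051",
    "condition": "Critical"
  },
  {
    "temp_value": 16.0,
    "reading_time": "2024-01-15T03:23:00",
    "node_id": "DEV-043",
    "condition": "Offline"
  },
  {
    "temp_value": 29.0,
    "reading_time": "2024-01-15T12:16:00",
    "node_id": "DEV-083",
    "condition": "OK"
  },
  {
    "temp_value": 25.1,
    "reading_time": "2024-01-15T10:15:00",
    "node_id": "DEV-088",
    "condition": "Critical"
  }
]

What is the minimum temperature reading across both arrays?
15.7

Schema mapping: "temperature" (sensor_array_1) = "temp_value" (sensor_array_2) = temperature reading

Minimum in sensor_array_1: 15.7
Minimum in sensor_array_2: 16.0

Overall minimum: min(15.7, 16.0) = 15.7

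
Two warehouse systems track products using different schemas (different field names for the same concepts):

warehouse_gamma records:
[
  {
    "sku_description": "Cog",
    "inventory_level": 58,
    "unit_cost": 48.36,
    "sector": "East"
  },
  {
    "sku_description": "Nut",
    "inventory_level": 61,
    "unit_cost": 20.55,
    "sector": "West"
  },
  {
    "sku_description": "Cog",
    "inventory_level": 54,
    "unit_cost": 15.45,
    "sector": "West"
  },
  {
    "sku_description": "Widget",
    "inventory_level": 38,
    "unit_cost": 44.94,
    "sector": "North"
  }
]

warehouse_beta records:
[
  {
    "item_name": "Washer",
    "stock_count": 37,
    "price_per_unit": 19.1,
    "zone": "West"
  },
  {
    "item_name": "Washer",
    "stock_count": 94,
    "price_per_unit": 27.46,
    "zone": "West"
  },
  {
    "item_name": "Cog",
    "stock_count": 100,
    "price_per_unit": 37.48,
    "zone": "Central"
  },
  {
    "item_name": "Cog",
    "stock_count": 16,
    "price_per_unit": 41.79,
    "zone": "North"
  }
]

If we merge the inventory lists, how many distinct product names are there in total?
4

Schema mapping: "sku_description" (warehouse_gamma) = "item_name" (warehouse_beta) = product name

Products in warehouse_gamma: ['Cog', 'Nut', 'Widget']
Products in warehouse_beta: ['Cog', 'Washer']

Union (unique products): ['Cog', 'Nut', 'Washer', 'Widget']
Count: 4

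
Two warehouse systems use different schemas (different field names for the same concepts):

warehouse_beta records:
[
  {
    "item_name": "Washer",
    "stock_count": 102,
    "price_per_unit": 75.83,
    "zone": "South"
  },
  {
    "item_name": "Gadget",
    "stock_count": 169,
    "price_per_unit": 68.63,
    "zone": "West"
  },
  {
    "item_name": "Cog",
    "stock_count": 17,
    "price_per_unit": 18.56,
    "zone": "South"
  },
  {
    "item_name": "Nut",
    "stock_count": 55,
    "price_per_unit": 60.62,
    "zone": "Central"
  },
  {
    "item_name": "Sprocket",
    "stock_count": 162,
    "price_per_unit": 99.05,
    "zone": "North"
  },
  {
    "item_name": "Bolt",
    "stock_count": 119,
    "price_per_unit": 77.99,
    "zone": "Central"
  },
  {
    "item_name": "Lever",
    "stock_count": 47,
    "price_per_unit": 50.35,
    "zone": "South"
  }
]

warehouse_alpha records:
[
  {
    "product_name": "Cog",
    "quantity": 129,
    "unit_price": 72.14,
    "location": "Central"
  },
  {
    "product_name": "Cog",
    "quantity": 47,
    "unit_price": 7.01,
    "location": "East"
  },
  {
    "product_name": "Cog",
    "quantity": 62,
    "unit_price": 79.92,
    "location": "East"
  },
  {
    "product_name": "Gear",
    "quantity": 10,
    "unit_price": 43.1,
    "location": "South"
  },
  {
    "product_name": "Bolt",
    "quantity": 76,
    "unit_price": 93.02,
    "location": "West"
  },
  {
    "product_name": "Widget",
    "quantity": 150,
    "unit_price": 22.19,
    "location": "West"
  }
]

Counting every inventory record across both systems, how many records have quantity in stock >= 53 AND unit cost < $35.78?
1

Schema mappings:
- "stock_count" (warehouse_beta) = "quantity" (warehouse_alpha) = quantity
- "price_per_unit" (warehouse_beta) = "unit_price" (warehouse_alpha) = unit cost

Records meeting both conditions in warehouse_beta: 0
Records meeting both conditions in warehouse_alpha: 1

Total: 0 + 1 = 1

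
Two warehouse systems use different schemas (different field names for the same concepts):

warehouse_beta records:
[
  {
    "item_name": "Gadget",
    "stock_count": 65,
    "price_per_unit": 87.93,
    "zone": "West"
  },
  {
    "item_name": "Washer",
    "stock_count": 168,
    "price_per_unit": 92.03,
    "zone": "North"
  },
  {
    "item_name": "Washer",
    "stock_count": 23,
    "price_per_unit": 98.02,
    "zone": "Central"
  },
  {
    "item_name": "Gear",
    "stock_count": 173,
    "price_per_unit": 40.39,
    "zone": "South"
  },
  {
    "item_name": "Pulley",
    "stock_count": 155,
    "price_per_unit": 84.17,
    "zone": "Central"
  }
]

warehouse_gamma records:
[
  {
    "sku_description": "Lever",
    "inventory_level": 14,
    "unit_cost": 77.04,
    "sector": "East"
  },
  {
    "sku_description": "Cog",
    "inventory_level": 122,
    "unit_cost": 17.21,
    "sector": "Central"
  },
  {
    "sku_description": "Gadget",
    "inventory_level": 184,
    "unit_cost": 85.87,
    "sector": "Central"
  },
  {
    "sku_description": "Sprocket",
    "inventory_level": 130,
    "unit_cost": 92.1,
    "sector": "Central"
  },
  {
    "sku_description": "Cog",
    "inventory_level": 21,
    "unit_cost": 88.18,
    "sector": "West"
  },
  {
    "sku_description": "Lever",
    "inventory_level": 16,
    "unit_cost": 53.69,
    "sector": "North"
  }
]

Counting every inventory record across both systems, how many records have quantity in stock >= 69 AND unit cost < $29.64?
1

Schema mappings:
- "stock_count" (warehouse_beta) = "inventory_level" (warehouse_gamma) = quantity
- "price_per_unit" (warehouse_beta) = "unit_cost" (warehouse_gamma) = unit cost

Records meeting both conditions in warehouse_beta: 0
Records meeting both conditions in warehouse_gamma: 1

Total: 0 + 1 = 1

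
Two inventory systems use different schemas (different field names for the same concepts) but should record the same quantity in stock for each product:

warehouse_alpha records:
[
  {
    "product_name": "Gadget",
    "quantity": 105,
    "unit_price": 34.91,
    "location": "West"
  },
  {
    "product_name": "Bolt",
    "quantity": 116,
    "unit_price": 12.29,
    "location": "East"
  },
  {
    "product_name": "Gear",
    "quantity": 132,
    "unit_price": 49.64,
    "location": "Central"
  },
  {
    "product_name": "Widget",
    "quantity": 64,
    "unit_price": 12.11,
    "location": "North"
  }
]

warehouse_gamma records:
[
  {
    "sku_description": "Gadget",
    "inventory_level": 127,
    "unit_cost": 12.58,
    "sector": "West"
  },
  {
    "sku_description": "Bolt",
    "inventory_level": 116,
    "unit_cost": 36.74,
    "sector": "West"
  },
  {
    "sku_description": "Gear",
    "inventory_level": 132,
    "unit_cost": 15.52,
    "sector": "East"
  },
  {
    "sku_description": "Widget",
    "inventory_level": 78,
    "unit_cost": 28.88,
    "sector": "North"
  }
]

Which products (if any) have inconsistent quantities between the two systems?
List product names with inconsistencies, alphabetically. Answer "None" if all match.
Gadget, Widget

Schema mappings:
- "product_name" (warehouse_alpha) = "sku_description" (warehouse_gamma) = product name
- "quantity" (warehouse_alpha) = "inventory_level" (warehouse_gamma) = quantity

Comparison:
  Gadget: 105 vs 127 - MISMATCH
  Bolt: 116 vs 116 - MATCH
  Gear: 132 vs 132 - MATCH
  Widget: 64 vs 78 - MISMATCH

Products with inconsistencies: Gadget, Widget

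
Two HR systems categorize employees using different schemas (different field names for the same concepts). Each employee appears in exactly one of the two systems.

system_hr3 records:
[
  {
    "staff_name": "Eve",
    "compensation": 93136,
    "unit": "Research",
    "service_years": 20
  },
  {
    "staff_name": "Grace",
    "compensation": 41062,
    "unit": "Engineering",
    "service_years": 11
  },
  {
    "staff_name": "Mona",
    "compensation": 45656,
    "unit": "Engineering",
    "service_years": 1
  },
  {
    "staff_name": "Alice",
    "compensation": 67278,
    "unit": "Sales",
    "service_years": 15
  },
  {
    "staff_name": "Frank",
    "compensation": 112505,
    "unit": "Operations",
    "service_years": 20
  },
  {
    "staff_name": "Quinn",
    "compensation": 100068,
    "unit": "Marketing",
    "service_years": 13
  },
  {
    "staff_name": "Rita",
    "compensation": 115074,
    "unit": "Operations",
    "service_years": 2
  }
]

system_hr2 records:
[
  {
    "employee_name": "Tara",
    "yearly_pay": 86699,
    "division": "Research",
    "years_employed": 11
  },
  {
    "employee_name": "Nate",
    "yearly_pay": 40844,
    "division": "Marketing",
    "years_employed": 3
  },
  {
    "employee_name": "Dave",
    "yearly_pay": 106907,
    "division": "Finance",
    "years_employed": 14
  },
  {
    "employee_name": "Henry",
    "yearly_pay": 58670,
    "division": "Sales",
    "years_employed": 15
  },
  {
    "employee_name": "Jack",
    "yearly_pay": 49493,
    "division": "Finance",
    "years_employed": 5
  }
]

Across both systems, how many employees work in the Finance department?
2

Schema mapping: "unit" (system_hr3) = "division" (system_hr2) = department

Finance employees in system_hr3: 0
Finance employees in system_hr2: 2

Total in Finance: 0 + 2 = 2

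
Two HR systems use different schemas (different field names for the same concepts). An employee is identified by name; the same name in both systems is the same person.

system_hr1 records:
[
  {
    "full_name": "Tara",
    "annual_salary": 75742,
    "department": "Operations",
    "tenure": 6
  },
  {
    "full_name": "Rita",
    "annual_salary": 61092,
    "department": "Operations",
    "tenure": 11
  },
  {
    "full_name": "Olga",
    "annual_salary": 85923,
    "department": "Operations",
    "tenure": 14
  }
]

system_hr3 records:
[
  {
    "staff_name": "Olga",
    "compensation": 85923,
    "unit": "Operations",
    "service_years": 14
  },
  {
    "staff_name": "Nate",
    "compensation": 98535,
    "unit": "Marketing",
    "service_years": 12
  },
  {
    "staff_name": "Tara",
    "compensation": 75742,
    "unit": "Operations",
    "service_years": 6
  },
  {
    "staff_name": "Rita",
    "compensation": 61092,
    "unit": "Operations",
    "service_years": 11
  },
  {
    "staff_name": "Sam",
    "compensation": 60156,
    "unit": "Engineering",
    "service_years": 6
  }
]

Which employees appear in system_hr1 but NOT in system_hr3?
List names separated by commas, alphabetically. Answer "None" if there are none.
None

Schema mapping: "full_name" (system_hr1) = "staff_name" (system_hr3) = employee name

Names in system_hr1: ['Olga', 'Rita', 'Tara']
Names in system_hr3: ['Nate', 'Olga', 'Rita', 'Sam', 'Tara']

In system_hr1 but not system_hr3: None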